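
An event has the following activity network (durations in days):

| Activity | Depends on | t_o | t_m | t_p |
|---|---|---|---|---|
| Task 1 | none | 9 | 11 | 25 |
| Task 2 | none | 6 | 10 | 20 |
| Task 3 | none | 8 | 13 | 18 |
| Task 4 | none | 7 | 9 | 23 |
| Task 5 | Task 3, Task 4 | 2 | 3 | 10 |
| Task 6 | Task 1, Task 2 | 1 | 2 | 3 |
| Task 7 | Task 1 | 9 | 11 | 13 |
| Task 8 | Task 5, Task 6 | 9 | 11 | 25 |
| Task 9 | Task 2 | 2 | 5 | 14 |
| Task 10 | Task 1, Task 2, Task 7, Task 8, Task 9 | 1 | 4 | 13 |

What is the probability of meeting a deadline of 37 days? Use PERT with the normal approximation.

te_Task 1 = (9 + 4·11 + 25)/6 = 78/6 = 13; σ²_Task 1 = ((25−9)/6)² = 7.111
te_Task 2 = (6 + 4·10 + 20)/6 = 66/6 = 11; σ²_Task 2 = ((20−6)/6)² = 5.444
te_Task 3 = (8 + 4·13 + 18)/6 = 78/6 = 13; σ²_Task 3 = ((18−8)/6)² = 2.778
te_Task 4 = (7 + 4·9 + 23)/6 = 66/6 = 11; σ²_Task 4 = ((23−7)/6)² = 7.111
te_Task 5 = (2 + 4·3 + 10)/6 = 24/6 = 4; σ²_Task 5 = ((10−2)/6)² = 1.778
te_Task 6 = (1 + 4·2 + 3)/6 = 12/6 = 2; σ²_Task 6 = ((3−1)/6)² = 0.111
te_Task 7 = (9 + 4·11 + 13)/6 = 66/6 = 11; σ²_Task 7 = ((13−9)/6)² = 0.444
te_Task 8 = (9 + 4·11 + 25)/6 = 78/6 = 13; σ²_Task 8 = ((25−9)/6)² = 7.111
te_Task 9 = (2 + 4·5 + 14)/6 = 36/6 = 6; σ²_Task 9 = ((14−2)/6)² = 4.000
te_Task 10 = (1 + 4·4 + 13)/6 = 30/6 = 5; σ²_Task 10 = ((13−1)/6)² = 4.000

Forward pass:
ES_Task 1 = 0; EF_Task 1 = 13
ES_Task 2 = 0; EF_Task 2 = 11
ES_Task 3 = 0; EF_Task 3 = 13
ES_Task 4 = 0; EF_Task 4 = 11
ES_Task 5 = max(EF_Task 3=13, EF_Task 4=11) = 13; EF_Task 5 = 13+4 = 17
ES_Task 6 = max(EF_Task 1=13, EF_Task 2=11) = 13; EF_Task 6 = 13+2 = 15
ES_Task 7 = 13; EF_Task 7 = 13+11 = 24
ES_Task 8 = max(EF_Task 5=17, EF_Task 6=15) = 17; EF_Task 8 = 17+13 = 30
ES_Task 9 = 11; EF_Task 9 = 11+6 = 17
ES_Task 10 = max(EF_Task 1=13, EF_Task 2=11, EF_Task 7=24, EF_Task 8=30, EF_Task 9=17) = 30; EF_Task 10 = 30+5 = 35
Expected project duration μ = 35 days. Critical path: Task 3 → Task 5 → Task 8 → Task 10.

Variance along critical path = 2.778 + 1.778 + 7.111 + 4.000 = 15.667; σ = √15.667 = 3.958 days.
Z = (37 − 35) / 3.958 = 0.505
P(T ≤ 37) = Φ(0.505) ≈ 0.693

0.693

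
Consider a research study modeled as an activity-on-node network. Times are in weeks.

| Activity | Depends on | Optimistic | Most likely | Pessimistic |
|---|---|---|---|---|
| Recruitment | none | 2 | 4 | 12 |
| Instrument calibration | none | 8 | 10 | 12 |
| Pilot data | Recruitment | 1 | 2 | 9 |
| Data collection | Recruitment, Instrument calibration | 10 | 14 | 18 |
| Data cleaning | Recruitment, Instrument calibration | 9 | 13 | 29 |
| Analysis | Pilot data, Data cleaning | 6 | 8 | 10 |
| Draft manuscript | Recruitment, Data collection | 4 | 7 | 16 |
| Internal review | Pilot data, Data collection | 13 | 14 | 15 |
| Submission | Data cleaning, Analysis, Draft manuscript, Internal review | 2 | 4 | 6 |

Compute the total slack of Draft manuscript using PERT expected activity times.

te_Recruitment = (2 + 4·4 + 12)/6 = 30/6 = 5
te_Instrument calibration = (8 + 4·10 + 12)/6 = 60/6 = 10
te_Pilot data = (1 + 4·2 + 9)/6 = 18/6 = 3
te_Data collection = (10 + 4·14 + 18)/6 = 84/6 = 14
te_Data cleaning = (9 + 4·13 + 29)/6 = 90/6 = 15
te_Analysis = (6 + 4·8 + 10)/6 = 48/6 = 8
te_Draft manuscript = (4 + 4·7 + 16)/6 = 48/6 = 8
te_Internal review = (13 + 4·14 + 15)/6 = 84/6 = 14
te_Submission = (2 + 4·4 + 6)/6 = 24/6 = 4

Forward pass:
ES_Recruitment = 0; EF_Recruitment = 5
ES_Instrument calibration = 0; EF_Instrument calibration = 10
ES_Pilot data = 5; EF_Pilot data = 5+3 = 8
ES_Data collection = max(EF_Recruitment=5, EF_Instrument calibration=10) = 10; EF_Data collection = 10+14 = 24
ES_Data cleaning = max(EF_Recruitment=5, EF_Instrument calibration=10) = 10; EF_Data cleaning = 10+15 = 25
ES_Analysis = max(EF_Pilot data=8, EF_Data cleaning=25) = 25; EF_Analysis = 25+8 = 33
ES_Draft manuscript = max(EF_Recruitment=5, EF_Data collection=24) = 24; EF_Draft manuscript = 24+8 = 32
ES_Internal review = max(EF_Pilot data=8, EF_Data collection=24) = 24; EF_Internal review = 24+14 = 38
ES_Submission = max(EF_Data cleaning=25, EF_Analysis=33, EF_Draft manuscript=32, EF_Internal review=38) = 38; EF_Submission = 38+4 = 42
Expected project duration μ = 42 weeks. Critical path: Instrument calibration → Data collection → Internal review → Submission.

Backward pass:
LF_Submission = 42; LS_Submission = 42−4 = 38
LF_Internal review = LS_Submission = 38; LS_Internal review = 38−14 = 24
LF_Draft manuscript = LS_Submission = 38; LS_Draft manuscript = 38−8 = 30
LF_Analysis = LS_Submission = 38; LS_Analysis = 38−8 = 30
LF_Data cleaning = min(LS_Analysis=30, LS_Submission=38) = 30; LS_Data cleaning = 30−15 = 15
LF_Data collection = min(LS_Draft manuscript=30, LS_Internal review=24) = 24; LS_Data collection = 24−14 = 10
LF_Pilot data = min(LS_Analysis=30, LS_Internal review=24) = 24; LS_Pilot data = 24−3 = 21
LF_Instrument calibration = min(LS_Data collection=10, LS_Data cleaning=15) = 10; LS_Instrument calibration = 10−10 = 0
LF_Recruitment = min(LS_Pilot data=21, LS_Data collection=10, LS_Data cleaning=15, LS_Draft manuscript=30) = 10; LS_Recruitment = 10−5 = 5
Slack_Draft manuscript = LS_Draft manuscript − ES_Draft manuscript = 30 − 24 = 6

6 weeks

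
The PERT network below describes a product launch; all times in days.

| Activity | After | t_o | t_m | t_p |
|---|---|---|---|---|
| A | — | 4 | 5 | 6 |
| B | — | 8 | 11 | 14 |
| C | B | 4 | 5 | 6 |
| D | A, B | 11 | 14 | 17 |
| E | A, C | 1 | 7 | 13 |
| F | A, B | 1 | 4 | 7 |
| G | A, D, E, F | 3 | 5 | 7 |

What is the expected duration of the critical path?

te_A = (4 + 4·5 + 6)/6 = 30/6 = 5
te_B = (8 + 4·11 + 14)/6 = 66/6 = 11
te_C = (4 + 4·5 + 6)/6 = 30/6 = 5
te_D = (11 + 4·14 + 17)/6 = 84/6 = 14
te_E = (1 + 4·7 + 13)/6 = 42/6 = 7
te_F = (1 + 4·4 + 7)/6 = 24/6 = 4
te_G = (3 + 4·5 + 7)/6 = 30/6 = 5

Forward pass:
ES_A = 0; EF_A = 5
ES_B = 0; EF_B = 11
ES_C = 11; EF_C = 11+5 = 16
ES_D = max(EF_A=5, EF_B=11) = 11; EF_D = 11+14 = 25
ES_E = max(EF_A=5, EF_C=16) = 16; EF_E = 16+7 = 23
ES_F = max(EF_A=5, EF_B=11) = 11; EF_F = 11+4 = 15
ES_G = max(EF_A=5, EF_D=25, EF_E=23, EF_F=15) = 25; EF_G = 25+5 = 30
Expected project duration μ = 30 days. Critical path: B → D → G.

30 days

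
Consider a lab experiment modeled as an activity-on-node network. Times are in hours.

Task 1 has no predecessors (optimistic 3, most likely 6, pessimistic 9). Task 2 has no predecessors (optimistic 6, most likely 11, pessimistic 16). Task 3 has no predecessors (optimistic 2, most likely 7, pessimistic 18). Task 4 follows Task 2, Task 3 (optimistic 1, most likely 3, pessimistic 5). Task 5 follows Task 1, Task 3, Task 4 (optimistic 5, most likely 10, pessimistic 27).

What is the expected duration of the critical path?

26 hours

te_Task 1 = (3 + 4·6 + 9)/6 = 36/6 = 6
te_Task 2 = (6 + 4·11 + 16)/6 = 66/6 = 11
te_Task 3 = (2 + 4·7 + 18)/6 = 48/6 = 8
te_Task 4 = (1 + 4·3 + 5)/6 = 18/6 = 3
te_Task 5 = (5 + 4·10 + 27)/6 = 72/6 = 12

Forward pass:
ES_Task 1 = 0; EF_Task 1 = 6
ES_Task 2 = 0; EF_Task 2 = 11
ES_Task 3 = 0; EF_Task 3 = 8
ES_Task 4 = max(EF_Task 2=11, EF_Task 3=8) = 11; EF_Task 4 = 11+3 = 14
ES_Task 5 = max(EF_Task 1=6, EF_Task 3=8, EF_Task 4=14) = 14; EF_Task 5 = 14+12 = 26
Expected project duration μ = 26 hours. Critical path: Task 2 → Task 4 → Task 5.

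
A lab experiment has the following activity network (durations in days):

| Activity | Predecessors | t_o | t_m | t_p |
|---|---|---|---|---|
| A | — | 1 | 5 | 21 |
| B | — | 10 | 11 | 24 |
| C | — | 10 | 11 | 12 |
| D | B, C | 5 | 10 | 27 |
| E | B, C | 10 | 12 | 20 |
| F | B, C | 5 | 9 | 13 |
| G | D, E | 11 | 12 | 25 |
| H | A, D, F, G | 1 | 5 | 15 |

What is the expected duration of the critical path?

te_A = (1 + 4·5 + 21)/6 = 42/6 = 7
te_B = (10 + 4·11 + 24)/6 = 78/6 = 13
te_C = (10 + 4·11 + 12)/6 = 66/6 = 11
te_D = (5 + 4·10 + 27)/6 = 72/6 = 12
te_E = (10 + 4·12 + 20)/6 = 78/6 = 13
te_F = (5 + 4·9 + 13)/6 = 54/6 = 9
te_G = (11 + 4·12 + 25)/6 = 84/6 = 14
te_H = (1 + 4·5 + 15)/6 = 36/6 = 6

Forward pass:
ES_A = 0; EF_A = 7
ES_B = 0; EF_B = 13
ES_C = 0; EF_C = 11
ES_D = max(EF_B=13, EF_C=11) = 13; EF_D = 13+12 = 25
ES_E = max(EF_B=13, EF_C=11) = 13; EF_E = 13+13 = 26
ES_F = max(EF_B=13, EF_C=11) = 13; EF_F = 13+9 = 22
ES_G = max(EF_D=25, EF_E=26) = 26; EF_G = 26+14 = 40
ES_H = max(EF_A=7, EF_D=25, EF_F=22, EF_G=40) = 40; EF_H = 40+6 = 46
Expected project duration μ = 46 days. Critical path: B → E → G → H.

46 days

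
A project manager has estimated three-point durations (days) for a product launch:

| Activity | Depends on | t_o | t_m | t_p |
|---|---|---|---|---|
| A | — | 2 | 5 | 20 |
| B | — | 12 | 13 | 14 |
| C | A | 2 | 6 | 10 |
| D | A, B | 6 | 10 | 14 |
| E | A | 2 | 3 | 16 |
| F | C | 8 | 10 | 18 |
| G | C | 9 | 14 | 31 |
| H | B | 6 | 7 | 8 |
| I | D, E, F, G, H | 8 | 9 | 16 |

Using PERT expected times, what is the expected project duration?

te_A = (2 + 4·5 + 20)/6 = 42/6 = 7
te_B = (12 + 4·13 + 14)/6 = 78/6 = 13
te_C = (2 + 4·6 + 10)/6 = 36/6 = 6
te_D = (6 + 4·10 + 14)/6 = 60/6 = 10
te_E = (2 + 4·3 + 16)/6 = 30/6 = 5
te_F = (8 + 4·10 + 18)/6 = 66/6 = 11
te_G = (9 + 4·14 + 31)/6 = 96/6 = 16
te_H = (6 + 4·7 + 8)/6 = 42/6 = 7
te_I = (8 + 4·9 + 16)/6 = 60/6 = 10

Forward pass:
ES_A = 0; EF_A = 7
ES_B = 0; EF_B = 13
ES_C = 7; EF_C = 7+6 = 13
ES_D = max(EF_A=7, EF_B=13) = 13; EF_D = 13+10 = 23
ES_E = 7; EF_E = 7+5 = 12
ES_F = 13; EF_F = 13+11 = 24
ES_G = 13; EF_G = 13+16 = 29
ES_H = 13; EF_H = 13+7 = 20
ES_I = max(EF_D=23, EF_E=12, EF_F=24, EF_G=29, EF_H=20) = 29; EF_I = 29+10 = 39
Expected project duration μ = 39 days. Critical path: A → C → G → I.

39 days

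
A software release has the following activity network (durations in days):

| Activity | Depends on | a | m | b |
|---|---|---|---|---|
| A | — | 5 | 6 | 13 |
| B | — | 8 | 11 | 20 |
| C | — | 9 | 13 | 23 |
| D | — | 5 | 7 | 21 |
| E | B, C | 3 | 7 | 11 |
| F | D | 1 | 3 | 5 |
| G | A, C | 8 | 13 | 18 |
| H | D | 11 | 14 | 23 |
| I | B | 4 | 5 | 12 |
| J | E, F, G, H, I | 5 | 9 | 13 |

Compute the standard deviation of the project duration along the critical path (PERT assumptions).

3.16 days

te_A = (5 + 4·6 + 13)/6 = 42/6 = 7; σ²_A = ((13−5)/6)² = 1.778
te_B = (8 + 4·11 + 20)/6 = 72/6 = 12; σ²_B = ((20−8)/6)² = 4.000
te_C = (9 + 4·13 + 23)/6 = 84/6 = 14; σ²_C = ((23−9)/6)² = 5.444
te_D = (5 + 4·7 + 21)/6 = 54/6 = 9; σ²_D = ((21−5)/6)² = 7.111
te_E = (3 + 4·7 + 11)/6 = 42/6 = 7; σ²_E = ((11−3)/6)² = 1.778
te_F = (1 + 4·3 + 5)/6 = 18/6 = 3; σ²_F = ((5−1)/6)² = 0.444
te_G = (8 + 4·13 + 18)/6 = 78/6 = 13; σ²_G = ((18−8)/6)² = 2.778
te_H = (11 + 4·14 + 23)/6 = 90/6 = 15; σ²_H = ((23−11)/6)² = 4.000
te_I = (4 + 4·5 + 12)/6 = 36/6 = 6; σ²_I = ((12−4)/6)² = 1.778
te_J = (5 + 4·9 + 13)/6 = 54/6 = 9; σ²_J = ((13−5)/6)² = 1.778

Forward pass:
ES_A = 0; EF_A = 7
ES_B = 0; EF_B = 12
ES_C = 0; EF_C = 14
ES_D = 0; EF_D = 9
ES_E = max(EF_B=12, EF_C=14) = 14; EF_E = 14+7 = 21
ES_F = 9; EF_F = 9+3 = 12
ES_G = max(EF_A=7, EF_C=14) = 14; EF_G = 14+13 = 27
ES_H = 9; EF_H = 9+15 = 24
ES_I = 12; EF_I = 12+6 = 18
ES_J = max(EF_E=21, EF_F=12, EF_G=27, EF_H=24, EF_I=18) = 27; EF_J = 27+9 = 36
Expected project duration μ = 36 days. Critical path: C → G → J.

Variance along critical path = 5.444 + 2.778 + 1.778 = 10.000
σ = √10.000 = 3.162 days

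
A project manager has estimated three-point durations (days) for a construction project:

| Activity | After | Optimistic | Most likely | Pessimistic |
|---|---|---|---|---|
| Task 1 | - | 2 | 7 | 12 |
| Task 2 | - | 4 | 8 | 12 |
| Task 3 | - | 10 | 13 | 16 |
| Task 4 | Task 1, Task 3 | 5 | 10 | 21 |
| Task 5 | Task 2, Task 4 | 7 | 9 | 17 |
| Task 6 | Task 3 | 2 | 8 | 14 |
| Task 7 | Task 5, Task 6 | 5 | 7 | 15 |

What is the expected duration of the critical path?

te_Task 1 = (2 + 4·7 + 12)/6 = 42/6 = 7
te_Task 2 = (4 + 4·8 + 12)/6 = 48/6 = 8
te_Task 3 = (10 + 4·13 + 16)/6 = 78/6 = 13
te_Task 4 = (5 + 4·10 + 21)/6 = 66/6 = 11
te_Task 5 = (7 + 4·9 + 17)/6 = 60/6 = 10
te_Task 6 = (2 + 4·8 + 14)/6 = 48/6 = 8
te_Task 7 = (5 + 4·7 + 15)/6 = 48/6 = 8

Forward pass:
ES_Task 1 = 0; EF_Task 1 = 7
ES_Task 2 = 0; EF_Task 2 = 8
ES_Task 3 = 0; EF_Task 3 = 13
ES_Task 4 = max(EF_Task 1=7, EF_Task 3=13) = 13; EF_Task 4 = 13+11 = 24
ES_Task 5 = max(EF_Task 2=8, EF_Task 4=24) = 24; EF_Task 5 = 24+10 = 34
ES_Task 6 = 13; EF_Task 6 = 13+8 = 21
ES_Task 7 = max(EF_Task 5=34, EF_Task 6=21) = 34; EF_Task 7 = 34+8 = 42
Expected project duration μ = 42 days. Critical path: Task 3 → Task 4 → Task 5 → Task 7.

42 days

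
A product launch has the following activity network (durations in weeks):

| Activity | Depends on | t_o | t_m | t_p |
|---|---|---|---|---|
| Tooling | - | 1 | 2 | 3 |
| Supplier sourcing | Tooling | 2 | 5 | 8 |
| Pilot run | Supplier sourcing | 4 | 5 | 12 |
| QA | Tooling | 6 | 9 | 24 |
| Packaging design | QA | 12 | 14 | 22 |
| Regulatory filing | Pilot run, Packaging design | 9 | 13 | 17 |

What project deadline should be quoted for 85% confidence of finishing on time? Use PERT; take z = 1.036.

44.8 weeks

te_Tooling = (1 + 4·2 + 3)/6 = 12/6 = 2; σ²_Tooling = ((3−1)/6)² = 0.111
te_Supplier sourcing = (2 + 4·5 + 8)/6 = 30/6 = 5; σ²_Supplier sourcing = ((8−2)/6)² = 1.000
te_Pilot run = (4 + 4·5 + 12)/6 = 36/6 = 6; σ²_Pilot run = ((12−4)/6)² = 1.778
te_QA = (6 + 4·9 + 24)/6 = 66/6 = 11; σ²_QA = ((24−6)/6)² = 9.000
te_Packaging design = (12 + 4·14 + 22)/6 = 90/6 = 15; σ²_Packaging design = ((22−12)/6)² = 2.778
te_Regulatory filing = (9 + 4·13 + 17)/6 = 78/6 = 13; σ²_Regulatory filing = ((17−9)/6)² = 1.778

Forward pass:
ES_Tooling = 0; EF_Tooling = 2
ES_Supplier sourcing = 2; EF_Supplier sourcing = 2+5 = 7
ES_Pilot run = 7; EF_Pilot run = 7+6 = 13
ES_QA = 2; EF_QA = 2+11 = 13
ES_Packaging design = 13; EF_Packaging design = 13+15 = 28
ES_Regulatory filing = max(EF_Pilot run=13, EF_Packaging design=28) = 28; EF_Regulatory filing = 28+13 = 41
Expected project duration μ = 41 weeks. Critical path: Tooling → QA → Packaging design → Regulatory filing.

Variance along critical path = 0.111 + 9.000 + 2.778 + 1.778 = 13.667; σ = 3.697 weeks.
D = μ + z·σ = 41 + 1.036·3.697 = 44.8 weeks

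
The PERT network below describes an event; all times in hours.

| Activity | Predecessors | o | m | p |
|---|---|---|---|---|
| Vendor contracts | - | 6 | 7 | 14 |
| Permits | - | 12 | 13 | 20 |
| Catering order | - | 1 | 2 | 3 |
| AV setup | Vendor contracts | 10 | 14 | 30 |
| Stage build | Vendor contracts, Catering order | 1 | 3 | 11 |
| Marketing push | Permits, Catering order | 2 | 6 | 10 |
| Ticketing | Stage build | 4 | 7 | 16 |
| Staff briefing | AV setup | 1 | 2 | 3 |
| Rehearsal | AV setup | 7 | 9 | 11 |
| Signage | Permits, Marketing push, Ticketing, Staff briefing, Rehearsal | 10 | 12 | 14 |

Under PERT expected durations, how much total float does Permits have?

13 hours

te_Vendor contracts = (6 + 4·7 + 14)/6 = 48/6 = 8
te_Permits = (12 + 4·13 + 20)/6 = 84/6 = 14
te_Catering order = (1 + 4·2 + 3)/6 = 12/6 = 2
te_AV setup = (10 + 4·14 + 30)/6 = 96/6 = 16
te_Stage build = (1 + 4·3 + 11)/6 = 24/6 = 4
te_Marketing push = (2 + 4·6 + 10)/6 = 36/6 = 6
te_Ticketing = (4 + 4·7 + 16)/6 = 48/6 = 8
te_Staff briefing = (1 + 4·2 + 3)/6 = 12/6 = 2
te_Rehearsal = (7 + 4·9 + 11)/6 = 54/6 = 9
te_Signage = (10 + 4·12 + 14)/6 = 72/6 = 12

Forward pass:
ES_Vendor contracts = 0; EF_Vendor contracts = 8
ES_Permits = 0; EF_Permits = 14
ES_Catering order = 0; EF_Catering order = 2
ES_AV setup = 8; EF_AV setup = 8+16 = 24
ES_Stage build = max(EF_Vendor contracts=8, EF_Catering order=2) = 8; EF_Stage build = 8+4 = 12
ES_Marketing push = max(EF_Permits=14, EF_Catering order=2) = 14; EF_Marketing push = 14+6 = 20
ES_Ticketing = 12; EF_Ticketing = 12+8 = 20
ES_Staff briefing = 24; EF_Staff briefing = 24+2 = 26
ES_Rehearsal = 24; EF_Rehearsal = 24+9 = 33
ES_Signage = max(EF_Permits=14, EF_Marketing push=20, EF_Ticketing=20, EF_Staff briefing=26, EF_Rehearsal=33) = 33; EF_Signage = 33+12 = 45
Expected project duration μ = 45 hours. Critical path: Vendor contracts → AV setup → Rehearsal → Signage.

Backward pass:
LF_Signage = 45; LS_Signage = 45−12 = 33
LF_Rehearsal = LS_Signage = 33; LS_Rehearsal = 33−9 = 24
LF_Staff briefing = LS_Signage = 33; LS_Staff briefing = 33−2 = 31
LF_Ticketing = LS_Signage = 33; LS_Ticketing = 33−8 = 25
LF_Marketing push = LS_Signage = 33; LS_Marketing push = 33−6 = 27
LF_Stage build = LS_Ticketing = 25; LS_Stage build = 25−4 = 21
LF_AV setup = min(LS_Staff briefing=31, LS_Rehearsal=24) = 24; LS_AV setup = 24−16 = 8
LF_Catering order = min(LS_Stage build=21, LS_Marketing push=27) = 21; LS_Catering order = 21−2 = 19
LF_Permits = min(LS_Marketing push=27, LS_Signage=33) = 27; LS_Permits = 27−14 = 13
LF_Vendor contracts = min(LS_AV setup=8, LS_Stage build=21) = 8; LS_Vendor contracts = 8−8 = 0
Slack_Permits = LS_Permits − ES_Permits = 13 − 0 = 13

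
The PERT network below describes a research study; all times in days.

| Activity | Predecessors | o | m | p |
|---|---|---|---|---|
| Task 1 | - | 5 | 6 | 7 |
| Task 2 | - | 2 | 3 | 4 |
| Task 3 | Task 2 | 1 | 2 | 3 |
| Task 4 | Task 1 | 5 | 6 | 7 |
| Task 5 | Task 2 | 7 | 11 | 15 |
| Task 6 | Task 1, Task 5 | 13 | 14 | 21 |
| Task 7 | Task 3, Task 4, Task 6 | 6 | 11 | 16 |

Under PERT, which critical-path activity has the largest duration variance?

te_Task 1 = (5 + 4·6 + 7)/6 = 36/6 = 6; σ²_Task 1 = ((7−5)/6)² = 0.111
te_Task 2 = (2 + 4·3 + 4)/6 = 18/6 = 3; σ²_Task 2 = ((4−2)/6)² = 0.111
te_Task 3 = (1 + 4·2 + 3)/6 = 12/6 = 2; σ²_Task 3 = ((3−1)/6)² = 0.111
te_Task 4 = (5 + 4·6 + 7)/6 = 36/6 = 6; σ²_Task 4 = ((7−5)/6)² = 0.111
te_Task 5 = (7 + 4·11 + 15)/6 = 66/6 = 11; σ²_Task 5 = ((15−7)/6)² = 1.778
te_Task 6 = (13 + 4·14 + 21)/6 = 90/6 = 15; σ²_Task 6 = ((21−13)/6)² = 1.778
te_Task 7 = (6 + 4·11 + 16)/6 = 66/6 = 11; σ²_Task 7 = ((16−6)/6)² = 2.778

Forward pass:
ES_Task 1 = 0; EF_Task 1 = 6
ES_Task 2 = 0; EF_Task 2 = 3
ES_Task 3 = 3; EF_Task 3 = 3+2 = 5
ES_Task 4 = 6; EF_Task 4 = 6+6 = 12
ES_Task 5 = 3; EF_Task 5 = 3+11 = 14
ES_Task 6 = max(EF_Task 1=6, EF_Task 5=14) = 14; EF_Task 6 = 14+15 = 29
ES_Task 7 = max(EF_Task 3=5, EF_Task 4=12, EF_Task 6=29) = 29; EF_Task 7 = 29+11 = 40
Expected project duration μ = 40 days. Critical path: Task 2 → Task 5 → Task 6 → Task 7.

Variances on critical path: σ²_Task 2=0.111, σ²_Task 5=1.778, σ²_Task 6=1.778, σ²_Task 7=2.778.
Largest is σ²_Task 7 = 2.778.

Task 7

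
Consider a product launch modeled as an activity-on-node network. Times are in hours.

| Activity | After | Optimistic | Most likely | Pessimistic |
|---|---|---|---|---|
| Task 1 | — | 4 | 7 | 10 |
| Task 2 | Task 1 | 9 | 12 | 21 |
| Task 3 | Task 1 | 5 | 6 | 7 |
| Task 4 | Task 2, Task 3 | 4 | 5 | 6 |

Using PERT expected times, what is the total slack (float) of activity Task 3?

7 hours

te_Task 1 = (4 + 4·7 + 10)/6 = 42/6 = 7
te_Task 2 = (9 + 4·12 + 21)/6 = 78/6 = 13
te_Task 3 = (5 + 4·6 + 7)/6 = 36/6 = 6
te_Task 4 = (4 + 4·5 + 6)/6 = 30/6 = 5

Forward pass:
ES_Task 1 = 0; EF_Task 1 = 7
ES_Task 2 = 7; EF_Task 2 = 7+13 = 20
ES_Task 3 = 7; EF_Task 3 = 7+6 = 13
ES_Task 4 = max(EF_Task 2=20, EF_Task 3=13) = 20; EF_Task 4 = 20+5 = 25
Expected project duration μ = 25 hours. Critical path: Task 1 → Task 2 → Task 4.

Backward pass:
LF_Task 4 = 25; LS_Task 4 = 25−5 = 20
LF_Task 3 = LS_Task 4 = 20; LS_Task 3 = 20−6 = 14
LF_Task 2 = LS_Task 4 = 20; LS_Task 2 = 20−13 = 7
LF_Task 1 = min(LS_Task 2=7, LS_Task 3=14) = 7; LS_Task 1 = 7−7 = 0
Slack_Task 3 = LS_Task 3 − ES_Task 3 = 14 − 7 = 7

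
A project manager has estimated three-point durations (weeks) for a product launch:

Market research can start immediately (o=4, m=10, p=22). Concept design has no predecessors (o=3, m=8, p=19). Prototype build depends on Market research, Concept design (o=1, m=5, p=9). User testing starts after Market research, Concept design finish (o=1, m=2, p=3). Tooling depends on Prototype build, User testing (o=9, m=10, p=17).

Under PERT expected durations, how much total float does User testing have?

te_Market research = (4 + 4·10 + 22)/6 = 66/6 = 11
te_Concept design = (3 + 4·8 + 19)/6 = 54/6 = 9
te_Prototype build = (1 + 4·5 + 9)/6 = 30/6 = 5
te_User testing = (1 + 4·2 + 3)/6 = 12/6 = 2
te_Tooling = (9 + 4·10 + 17)/6 = 66/6 = 11

Forward pass:
ES_Market research = 0; EF_Market research = 11
ES_Concept design = 0; EF_Concept design = 9
ES_Prototype build = max(EF_Market research=11, EF_Concept design=9) = 11; EF_Prototype build = 11+5 = 16
ES_User testing = max(EF_Market research=11, EF_Concept design=9) = 11; EF_User testing = 11+2 = 13
ES_Tooling = max(EF_Prototype build=16, EF_User testing=13) = 16; EF_Tooling = 16+11 = 27
Expected project duration μ = 27 weeks. Critical path: Market research → Prototype build → Tooling.

Backward pass:
LF_Tooling = 27; LS_Tooling = 27−11 = 16
LF_User testing = LS_Tooling = 16; LS_User testing = 16−2 = 14
LF_Prototype build = LS_Tooling = 16; LS_Prototype build = 16−5 = 11
LF_Concept design = min(LS_Prototype build=11, LS_User testing=14) = 11; LS_Concept design = 11−9 = 2
LF_Market research = min(LS_Prototype build=11, LS_User testing=14) = 11; LS_Market research = 11−11 = 0
Slack_User testing = LS_User testing − ES_User testing = 14 − 11 = 3

3 weeks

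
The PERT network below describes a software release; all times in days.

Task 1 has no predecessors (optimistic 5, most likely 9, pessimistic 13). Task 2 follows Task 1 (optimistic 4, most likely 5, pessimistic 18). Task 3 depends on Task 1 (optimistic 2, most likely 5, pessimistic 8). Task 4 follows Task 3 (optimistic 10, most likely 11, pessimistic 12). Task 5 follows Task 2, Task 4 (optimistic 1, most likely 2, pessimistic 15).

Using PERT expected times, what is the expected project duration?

29 days

te_Task 1 = (5 + 4·9 + 13)/6 = 54/6 = 9
te_Task 2 = (4 + 4·5 + 18)/6 = 42/6 = 7
te_Task 3 = (2 + 4·5 + 8)/6 = 30/6 = 5
te_Task 4 = (10 + 4·11 + 12)/6 = 66/6 = 11
te_Task 5 = (1 + 4·2 + 15)/6 = 24/6 = 4

Forward pass:
ES_Task 1 = 0; EF_Task 1 = 9
ES_Task 2 = 9; EF_Task 2 = 9+7 = 16
ES_Task 3 = 9; EF_Task 3 = 9+5 = 14
ES_Task 4 = 14; EF_Task 4 = 14+11 = 25
ES_Task 5 = max(EF_Task 2=16, EF_Task 4=25) = 25; EF_Task 5 = 25+4 = 29
Expected project duration μ = 29 days. Critical path: Task 1 → Task 3 → Task 4 → Task 5.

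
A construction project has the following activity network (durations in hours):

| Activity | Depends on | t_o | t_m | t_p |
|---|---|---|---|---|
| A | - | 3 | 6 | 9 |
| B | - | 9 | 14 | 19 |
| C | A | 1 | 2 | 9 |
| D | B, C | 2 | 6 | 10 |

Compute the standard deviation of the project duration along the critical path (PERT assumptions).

te_A = (3 + 4·6 + 9)/6 = 36/6 = 6; σ²_A = ((9−3)/6)² = 1.000
te_B = (9 + 4·14 + 19)/6 = 84/6 = 14; σ²_B = ((19−9)/6)² = 2.778
te_C = (1 + 4·2 + 9)/6 = 18/6 = 3; σ²_C = ((9−1)/6)² = 1.778
te_D = (2 + 4·6 + 10)/6 = 36/6 = 6; σ²_D = ((10−2)/6)² = 1.778

Forward pass:
ES_A = 0; EF_A = 6
ES_B = 0; EF_B = 14
ES_C = 6; EF_C = 6+3 = 9
ES_D = max(EF_B=14, EF_C=9) = 14; EF_D = 14+6 = 20
Expected project duration μ = 20 hours. Critical path: B → D.

Variance along critical path = 2.778 + 1.778 = 4.556
σ = √4.556 = 2.134 hours

2.13 hours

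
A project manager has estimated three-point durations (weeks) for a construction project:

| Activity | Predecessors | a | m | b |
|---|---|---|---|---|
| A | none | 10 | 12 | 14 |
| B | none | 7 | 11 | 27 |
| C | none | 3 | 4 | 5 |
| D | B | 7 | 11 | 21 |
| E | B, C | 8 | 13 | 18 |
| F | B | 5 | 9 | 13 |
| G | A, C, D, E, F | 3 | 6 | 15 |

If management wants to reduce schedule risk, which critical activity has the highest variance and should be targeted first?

B

te_A = (10 + 4·12 + 14)/6 = 72/6 = 12; σ²_A = ((14−10)/6)² = 0.444
te_B = (7 + 4·11 + 27)/6 = 78/6 = 13; σ²_B = ((27−7)/6)² = 11.111
te_C = (3 + 4·4 + 5)/6 = 24/6 = 4; σ²_C = ((5−3)/6)² = 0.111
te_D = (7 + 4·11 + 21)/6 = 72/6 = 12; σ²_D = ((21−7)/6)² = 5.444
te_E = (8 + 4·13 + 18)/6 = 78/6 = 13; σ²_E = ((18−8)/6)² = 2.778
te_F = (5 + 4·9 + 13)/6 = 54/6 = 9; σ²_F = ((13−5)/6)² = 1.778
te_G = (3 + 4·6 + 15)/6 = 42/6 = 7; σ²_G = ((15−3)/6)² = 4.000

Forward pass:
ES_A = 0; EF_A = 12
ES_B = 0; EF_B = 13
ES_C = 0; EF_C = 4
ES_D = 13; EF_D = 13+12 = 25
ES_E = max(EF_B=13, EF_C=4) = 13; EF_E = 13+13 = 26
ES_F = 13; EF_F = 13+9 = 22
ES_G = max(EF_A=12, EF_C=4, EF_D=25, EF_E=26, EF_F=22) = 26; EF_G = 26+7 = 33
Expected project duration μ = 33 weeks. Critical path: B → E → G.

Variances on critical path: σ²_B=11.111, σ²_E=2.778, σ²_G=4.000.
Largest is σ²_B = 11.111.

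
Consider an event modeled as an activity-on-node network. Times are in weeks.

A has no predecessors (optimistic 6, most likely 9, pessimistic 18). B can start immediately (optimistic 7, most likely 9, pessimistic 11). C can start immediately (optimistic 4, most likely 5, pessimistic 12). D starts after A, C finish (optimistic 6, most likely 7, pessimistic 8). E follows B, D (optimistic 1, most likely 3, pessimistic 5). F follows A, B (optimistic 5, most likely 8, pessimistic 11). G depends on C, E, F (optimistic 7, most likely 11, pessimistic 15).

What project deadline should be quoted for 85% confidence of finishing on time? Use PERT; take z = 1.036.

33.6 weeks

te_A = (6 + 4·9 + 18)/6 = 60/6 = 10; σ²_A = ((18−6)/6)² = 4.000
te_B = (7 + 4·9 + 11)/6 = 54/6 = 9; σ²_B = ((11−7)/6)² = 0.444
te_C = (4 + 4·5 + 12)/6 = 36/6 = 6; σ²_C = ((12−4)/6)² = 1.778
te_D = (6 + 4·7 + 8)/6 = 42/6 = 7; σ²_D = ((8−6)/6)² = 0.111
te_E = (1 + 4·3 + 5)/6 = 18/6 = 3; σ²_E = ((5−1)/6)² = 0.444
te_F = (5 + 4·8 + 11)/6 = 48/6 = 8; σ²_F = ((11−5)/6)² = 1.000
te_G = (7 + 4·11 + 15)/6 = 66/6 = 11; σ²_G = ((15−7)/6)² = 1.778

Forward pass:
ES_A = 0; EF_A = 10
ES_B = 0; EF_B = 9
ES_C = 0; EF_C = 6
ES_D = max(EF_A=10, EF_C=6) = 10; EF_D = 10+7 = 17
ES_E = max(EF_B=9, EF_D=17) = 17; EF_E = 17+3 = 20
ES_F = max(EF_A=10, EF_B=9) = 10; EF_F = 10+8 = 18
ES_G = max(EF_C=6, EF_E=20, EF_F=18) = 20; EF_G = 20+11 = 31
Expected project duration μ = 31 weeks. Critical path: A → D → E → G.

Variance along critical path = 4.000 + 0.111 + 0.444 + 1.778 = 6.333; σ = 2.517 weeks.
D = μ + z·σ = 31 + 1.036·2.517 = 33.6 weeks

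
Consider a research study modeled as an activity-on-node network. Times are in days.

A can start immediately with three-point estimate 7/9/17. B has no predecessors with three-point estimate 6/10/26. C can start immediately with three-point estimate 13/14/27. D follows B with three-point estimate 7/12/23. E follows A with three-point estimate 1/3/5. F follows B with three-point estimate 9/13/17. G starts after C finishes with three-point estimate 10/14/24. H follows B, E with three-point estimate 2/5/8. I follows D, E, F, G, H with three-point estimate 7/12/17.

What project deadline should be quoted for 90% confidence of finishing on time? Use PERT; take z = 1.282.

47.7 days

te_A = (7 + 4·9 + 17)/6 = 60/6 = 10; σ²_A = ((17−7)/6)² = 2.778
te_B = (6 + 4·10 + 26)/6 = 72/6 = 12; σ²_B = ((26−6)/6)² = 11.111
te_C = (13 + 4·14 + 27)/6 = 96/6 = 16; σ²_C = ((27−13)/6)² = 5.444
te_D = (7 + 4·12 + 23)/6 = 78/6 = 13; σ²_D = ((23−7)/6)² = 7.111
te_E = (1 + 4·3 + 5)/6 = 18/6 = 3; σ²_E = ((5−1)/6)² = 0.444
te_F = (9 + 4·13 + 17)/6 = 78/6 = 13; σ²_F = ((17−9)/6)² = 1.778
te_G = (10 + 4·14 + 24)/6 = 90/6 = 15; σ²_G = ((24−10)/6)² = 5.444
te_H = (2 + 4·5 + 8)/6 = 30/6 = 5; σ²_H = ((8−2)/6)² = 1.000
te_I = (7 + 4·12 + 17)/6 = 72/6 = 12; σ²_I = ((17−7)/6)² = 2.778

Forward pass:
ES_A = 0; EF_A = 10
ES_B = 0; EF_B = 12
ES_C = 0; EF_C = 16
ES_D = 12; EF_D = 12+13 = 25
ES_E = 10; EF_E = 10+3 = 13
ES_F = 12; EF_F = 12+13 = 25
ES_G = 16; EF_G = 16+15 = 31
ES_H = max(EF_B=12, EF_E=13) = 13; EF_H = 13+5 = 18
ES_I = max(EF_D=25, EF_E=13, EF_F=25, EF_G=31, EF_H=18) = 31; EF_I = 31+12 = 43
Expected project duration μ = 43 days. Critical path: C → G → I.

Variance along critical path = 5.444 + 5.444 + 2.778 = 13.667; σ = 3.697 days.
D = μ + z·σ = 43 + 1.282·3.697 = 47.7 days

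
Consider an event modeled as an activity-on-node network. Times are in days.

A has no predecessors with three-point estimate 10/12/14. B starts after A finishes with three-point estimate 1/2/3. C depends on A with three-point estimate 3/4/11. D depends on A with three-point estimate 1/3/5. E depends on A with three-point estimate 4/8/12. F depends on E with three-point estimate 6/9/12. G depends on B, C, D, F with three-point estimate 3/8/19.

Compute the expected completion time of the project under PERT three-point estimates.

38 days

te_A = (10 + 4·12 + 14)/6 = 72/6 = 12
te_B = (1 + 4·2 + 3)/6 = 12/6 = 2
te_C = (3 + 4·4 + 11)/6 = 30/6 = 5
te_D = (1 + 4·3 + 5)/6 = 18/6 = 3
te_E = (4 + 4·8 + 12)/6 = 48/6 = 8
te_F = (6 + 4·9 + 12)/6 = 54/6 = 9
te_G = (3 + 4·8 + 19)/6 = 54/6 = 9

Forward pass:
ES_A = 0; EF_A = 12
ES_B = 12; EF_B = 12+2 = 14
ES_C = 12; EF_C = 12+5 = 17
ES_D = 12; EF_D = 12+3 = 15
ES_E = 12; EF_E = 12+8 = 20
ES_F = 20; EF_F = 20+9 = 29
ES_G = max(EF_B=14, EF_C=17, EF_D=15, EF_F=29) = 29; EF_G = 29+9 = 38
Expected project duration μ = 38 days. Critical path: A → E → F → G.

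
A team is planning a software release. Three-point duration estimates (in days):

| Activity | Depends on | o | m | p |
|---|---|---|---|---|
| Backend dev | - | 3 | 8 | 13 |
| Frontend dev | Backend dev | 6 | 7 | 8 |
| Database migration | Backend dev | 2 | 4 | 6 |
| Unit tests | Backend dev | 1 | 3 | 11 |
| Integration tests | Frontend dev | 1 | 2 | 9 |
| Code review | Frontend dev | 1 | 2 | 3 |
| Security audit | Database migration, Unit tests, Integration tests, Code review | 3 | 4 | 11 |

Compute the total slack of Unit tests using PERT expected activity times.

6 days

te_Backend dev = (3 + 4·8 + 13)/6 = 48/6 = 8
te_Frontend dev = (6 + 4·7 + 8)/6 = 42/6 = 7
te_Database migration = (2 + 4·4 + 6)/6 = 24/6 = 4
te_Unit tests = (1 + 4·3 + 11)/6 = 24/6 = 4
te_Integration tests = (1 + 4·2 + 9)/6 = 18/6 = 3
te_Code review = (1 + 4·2 + 3)/6 = 12/6 = 2
te_Security audit = (3 + 4·4 + 11)/6 = 30/6 = 5

Forward pass:
ES_Backend dev = 0; EF_Backend dev = 8
ES_Frontend dev = 8; EF_Frontend dev = 8+7 = 15
ES_Database migration = 8; EF_Database migration = 8+4 = 12
ES_Unit tests = 8; EF_Unit tests = 8+4 = 12
ES_Integration tests = 15; EF_Integration tests = 15+3 = 18
ES_Code review = 15; EF_Code review = 15+2 = 17
ES_Security audit = max(EF_Database migration=12, EF_Unit tests=12, EF_Integration tests=18, EF_Code review=17) = 18; EF_Security audit = 18+5 = 23
Expected project duration μ = 23 days. Critical path: Backend dev → Frontend dev → Integration tests → Security audit.

Backward pass:
LF_Security audit = 23; LS_Security audit = 23−5 = 18
LF_Code review = LS_Security audit = 18; LS_Code review = 18−2 = 16
LF_Integration tests = LS_Security audit = 18; LS_Integration tests = 18−3 = 15
LF_Unit tests = LS_Security audit = 18; LS_Unit tests = 18−4 = 14
LF_Database migration = LS_Security audit = 18; LS_Database migration = 18−4 = 14
LF_Frontend dev = min(LS_Integration tests=15, LS_Code review=16) = 15; LS_Frontend dev = 15−7 = 8
LF_Backend dev = min(LS_Frontend dev=8, LS_Database migration=14, LS_Unit tests=14) = 8; LS_Backend dev = 8−8 = 0
Slack_Unit tests = LS_Unit tests − ES_Unit tests = 14 − 8 = 6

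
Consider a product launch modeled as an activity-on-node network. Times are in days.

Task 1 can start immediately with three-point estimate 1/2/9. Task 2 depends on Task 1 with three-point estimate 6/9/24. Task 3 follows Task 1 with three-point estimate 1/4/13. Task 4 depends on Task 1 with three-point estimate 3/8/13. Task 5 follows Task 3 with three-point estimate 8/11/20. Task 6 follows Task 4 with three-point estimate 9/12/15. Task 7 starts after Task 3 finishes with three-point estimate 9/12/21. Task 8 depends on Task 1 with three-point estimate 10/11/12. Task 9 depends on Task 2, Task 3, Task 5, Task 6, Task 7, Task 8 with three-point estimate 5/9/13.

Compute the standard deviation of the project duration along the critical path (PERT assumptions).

2.71 days

te_Task 1 = (1 + 4·2 + 9)/6 = 18/6 = 3; σ²_Task 1 = ((9−1)/6)² = 1.778
te_Task 2 = (6 + 4·9 + 24)/6 = 66/6 = 11; σ²_Task 2 = ((24−6)/6)² = 9.000
te_Task 3 = (1 + 4·4 + 13)/6 = 30/6 = 5; σ²_Task 3 = ((13−1)/6)² = 4.000
te_Task 4 = (3 + 4·8 + 13)/6 = 48/6 = 8; σ²_Task 4 = ((13−3)/6)² = 2.778
te_Task 5 = (8 + 4·11 + 20)/6 = 72/6 = 12; σ²_Task 5 = ((20−8)/6)² = 4.000
te_Task 6 = (9 + 4·12 + 15)/6 = 72/6 = 12; σ²_Task 6 = ((15−9)/6)² = 1.000
te_Task 7 = (9 + 4·12 + 21)/6 = 78/6 = 13; σ²_Task 7 = ((21−9)/6)² = 4.000
te_Task 8 = (10 + 4·11 + 12)/6 = 66/6 = 11; σ²_Task 8 = ((12−10)/6)² = 0.111
te_Task 9 = (5 + 4·9 + 13)/6 = 54/6 = 9; σ²_Task 9 = ((13−5)/6)² = 1.778

Forward pass:
ES_Task 1 = 0; EF_Task 1 = 3
ES_Task 2 = 3; EF_Task 2 = 3+11 = 14
ES_Task 3 = 3; EF_Task 3 = 3+5 = 8
ES_Task 4 = 3; EF_Task 4 = 3+8 = 11
ES_Task 5 = 8; EF_Task 5 = 8+12 = 20
ES_Task 6 = 11; EF_Task 6 = 11+12 = 23
ES_Task 7 = 8; EF_Task 7 = 8+13 = 21
ES_Task 8 = 3; EF_Task 8 = 3+11 = 14
ES_Task 9 = max(EF_Task 2=14, EF_Task 3=8, EF_Task 5=20, EF_Task 6=23, EF_Task 7=21, EF_Task 8=14) = 23; EF_Task 9 = 23+9 = 32
Expected project duration μ = 32 days. Critical path: Task 1 → Task 4 → Task 6 → Task 9.

Variance along critical path = 1.778 + 2.778 + 1.000 + 1.778 = 7.333
σ = √7.333 = 2.708 days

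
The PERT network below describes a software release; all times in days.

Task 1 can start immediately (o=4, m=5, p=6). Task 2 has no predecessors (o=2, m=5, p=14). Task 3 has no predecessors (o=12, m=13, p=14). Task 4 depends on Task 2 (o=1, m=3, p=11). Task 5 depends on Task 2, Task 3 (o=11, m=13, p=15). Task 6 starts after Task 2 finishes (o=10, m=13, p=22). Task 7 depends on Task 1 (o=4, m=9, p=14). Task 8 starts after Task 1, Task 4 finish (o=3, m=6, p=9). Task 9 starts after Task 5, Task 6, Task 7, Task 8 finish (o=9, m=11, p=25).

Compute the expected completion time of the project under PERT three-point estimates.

39 days

te_Task 1 = (4 + 4·5 + 6)/6 = 30/6 = 5
te_Task 2 = (2 + 4·5 + 14)/6 = 36/6 = 6
te_Task 3 = (12 + 4·13 + 14)/6 = 78/6 = 13
te_Task 4 = (1 + 4·3 + 11)/6 = 24/6 = 4
te_Task 5 = (11 + 4·13 + 15)/6 = 78/6 = 13
te_Task 6 = (10 + 4·13 + 22)/6 = 84/6 = 14
te_Task 7 = (4 + 4·9 + 14)/6 = 54/6 = 9
te_Task 8 = (3 + 4·6 + 9)/6 = 36/6 = 6
te_Task 9 = (9 + 4·11 + 25)/6 = 78/6 = 13

Forward pass:
ES_Task 1 = 0; EF_Task 1 = 5
ES_Task 2 = 0; EF_Task 2 = 6
ES_Task 3 = 0; EF_Task 3 = 13
ES_Task 4 = 6; EF_Task 4 = 6+4 = 10
ES_Task 5 = max(EF_Task 2=6, EF_Task 3=13) = 13; EF_Task 5 = 13+13 = 26
ES_Task 6 = 6; EF_Task 6 = 6+14 = 20
ES_Task 7 = 5; EF_Task 7 = 5+9 = 14
ES_Task 8 = max(EF_Task 1=5, EF_Task 4=10) = 10; EF_Task 8 = 10+6 = 16
ES_Task 9 = max(EF_Task 5=26, EF_Task 6=20, EF_Task 7=14, EF_Task 8=16) = 26; EF_Task 9 = 26+13 = 39
Expected project duration μ = 39 days. Critical path: Task 3 → Task 5 → Task 9.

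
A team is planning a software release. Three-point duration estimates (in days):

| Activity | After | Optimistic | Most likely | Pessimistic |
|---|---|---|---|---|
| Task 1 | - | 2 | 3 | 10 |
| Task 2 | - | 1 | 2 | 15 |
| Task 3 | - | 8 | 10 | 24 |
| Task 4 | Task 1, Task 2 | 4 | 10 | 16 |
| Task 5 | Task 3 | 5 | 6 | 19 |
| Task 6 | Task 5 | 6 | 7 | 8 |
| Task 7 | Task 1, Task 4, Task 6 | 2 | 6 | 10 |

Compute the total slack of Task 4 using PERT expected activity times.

13 days

te_Task 1 = (2 + 4·3 + 10)/6 = 24/6 = 4
te_Task 2 = (1 + 4·2 + 15)/6 = 24/6 = 4
te_Task 3 = (8 + 4·10 + 24)/6 = 72/6 = 12
te_Task 4 = (4 + 4·10 + 16)/6 = 60/6 = 10
te_Task 5 = (5 + 4·6 + 19)/6 = 48/6 = 8
te_Task 6 = (6 + 4·7 + 8)/6 = 42/6 = 7
te_Task 7 = (2 + 4·6 + 10)/6 = 36/6 = 6

Forward pass:
ES_Task 1 = 0; EF_Task 1 = 4
ES_Task 2 = 0; EF_Task 2 = 4
ES_Task 3 = 0; EF_Task 3 = 12
ES_Task 4 = max(EF_Task 1=4, EF_Task 2=4) = 4; EF_Task 4 = 4+10 = 14
ES_Task 5 = 12; EF_Task 5 = 12+8 = 20
ES_Task 6 = 20; EF_Task 6 = 20+7 = 27
ES_Task 7 = max(EF_Task 1=4, EF_Task 4=14, EF_Task 6=27) = 27; EF_Task 7 = 27+6 = 33
Expected project duration μ = 33 days. Critical path: Task 3 → Task 5 → Task 6 → Task 7.

Backward pass:
LF_Task 7 = 33; LS_Task 7 = 33−6 = 27
LF_Task 6 = LS_Task 7 = 27; LS_Task 6 = 27−7 = 20
LF_Task 5 = LS_Task 6 = 20; LS_Task 5 = 20−8 = 12
LF_Task 4 = LS_Task 7 = 27; LS_Task 4 = 27−10 = 17
LF_Task 3 = LS_Task 5 = 12; LS_Task 3 = 12−12 = 0
LF_Task 2 = LS_Task 4 = 17; LS_Task 2 = 17−4 = 13
LF_Task 1 = min(LS_Task 4=17, LS_Task 7=27) = 17; LS_Task 1 = 17−4 = 13
Slack_Task 4 = LS_Task 4 − ES_Task 4 = 17 − 4 = 13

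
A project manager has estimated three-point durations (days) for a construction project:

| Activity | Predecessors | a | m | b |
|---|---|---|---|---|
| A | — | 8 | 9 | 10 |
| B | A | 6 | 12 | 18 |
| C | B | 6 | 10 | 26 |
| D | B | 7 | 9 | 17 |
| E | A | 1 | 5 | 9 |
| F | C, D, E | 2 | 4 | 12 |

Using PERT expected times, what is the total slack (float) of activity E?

te_A = (8 + 4·9 + 10)/6 = 54/6 = 9
te_B = (6 + 4·12 + 18)/6 = 72/6 = 12
te_C = (6 + 4·10 + 26)/6 = 72/6 = 12
te_D = (7 + 4·9 + 17)/6 = 60/6 = 10
te_E = (1 + 4·5 + 9)/6 = 30/6 = 5
te_F = (2 + 4·4 + 12)/6 = 30/6 = 5

Forward pass:
ES_A = 0; EF_A = 9
ES_B = 9; EF_B = 9+12 = 21
ES_C = 21; EF_C = 21+12 = 33
ES_D = 21; EF_D = 21+10 = 31
ES_E = 9; EF_E = 9+5 = 14
ES_F = max(EF_C=33, EF_D=31, EF_E=14) = 33; EF_F = 33+5 = 38
Expected project duration μ = 38 days. Critical path: A → B → C → F.

Backward pass:
LF_F = 38; LS_F = 38−5 = 33
LF_E = LS_F = 33; LS_E = 33−5 = 28
LF_D = LS_F = 33; LS_D = 33−10 = 23
LF_C = LS_F = 33; LS_C = 33−12 = 21
LF_B = min(LS_C=21, LS_D=23) = 21; LS_B = 21−12 = 9
LF_A = min(LS_B=9, LS_E=28) = 9; LS_A = 9−9 = 0
Slack_E = LS_E − ES_E = 28 − 9 = 19

19 days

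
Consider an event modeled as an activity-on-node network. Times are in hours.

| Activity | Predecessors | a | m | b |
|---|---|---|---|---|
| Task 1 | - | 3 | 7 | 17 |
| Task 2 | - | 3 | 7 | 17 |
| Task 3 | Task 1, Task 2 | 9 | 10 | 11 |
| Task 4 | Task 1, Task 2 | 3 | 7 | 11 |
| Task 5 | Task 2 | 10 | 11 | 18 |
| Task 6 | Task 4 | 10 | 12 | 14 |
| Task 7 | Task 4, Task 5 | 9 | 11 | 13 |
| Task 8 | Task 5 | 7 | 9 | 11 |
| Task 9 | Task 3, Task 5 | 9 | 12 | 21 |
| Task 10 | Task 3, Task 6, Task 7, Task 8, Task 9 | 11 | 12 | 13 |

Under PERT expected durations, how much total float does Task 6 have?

6 hours

te_Task 1 = (3 + 4·7 + 17)/6 = 48/6 = 8
te_Task 2 = (3 + 4·7 + 17)/6 = 48/6 = 8
te_Task 3 = (9 + 4·10 + 11)/6 = 60/6 = 10
te_Task 4 = (3 + 4·7 + 11)/6 = 42/6 = 7
te_Task 5 = (10 + 4·11 + 18)/6 = 72/6 = 12
te_Task 6 = (10 + 4·12 + 14)/6 = 72/6 = 12
te_Task 7 = (9 + 4·11 + 13)/6 = 66/6 = 11
te_Task 8 = (7 + 4·9 + 11)/6 = 54/6 = 9
te_Task 9 = (9 + 4·12 + 21)/6 = 78/6 = 13
te_Task 10 = (11 + 4·12 + 13)/6 = 72/6 = 12

Forward pass:
ES_Task 1 = 0; EF_Task 1 = 8
ES_Task 2 = 0; EF_Task 2 = 8
ES_Task 3 = max(EF_Task 1=8, EF_Task 2=8) = 8; EF_Task 3 = 8+10 = 18
ES_Task 4 = max(EF_Task 1=8, EF_Task 2=8) = 8; EF_Task 4 = 8+7 = 15
ES_Task 5 = 8; EF_Task 5 = 8+12 = 20
ES_Task 6 = 15; EF_Task 6 = 15+12 = 27
ES_Task 7 = max(EF_Task 4=15, EF_Task 5=20) = 20; EF_Task 7 = 20+11 = 31
ES_Task 8 = 20; EF_Task 8 = 20+9 = 29
ES_Task 9 = max(EF_Task 3=18, EF_Task 5=20) = 20; EF_Task 9 = 20+13 = 33
ES_Task 10 = max(EF_Task 3=18, EF_Task 6=27, EF_Task 7=31, EF_Task 8=29, EF_Task 9=33) = 33; EF_Task 10 = 33+12 = 45
Expected project duration μ = 45 hours. Critical path: Task 2 → Task 5 → Task 9 → Task 10.

Backward pass:
LF_Task 10 = 45; LS_Task 10 = 45−12 = 33
LF_Task 9 = LS_Task 10 = 33; LS_Task 9 = 33−13 = 20
LF_Task 8 = LS_Task 10 = 33; LS_Task 8 = 33−9 = 24
LF_Task 7 = LS_Task 10 = 33; LS_Task 7 = 33−11 = 22
LF_Task 6 = LS_Task 10 = 33; LS_Task 6 = 33−12 = 21
LF_Task 5 = min(LS_Task 7=22, LS_Task 8=24, LS_Task 9=20) = 20; LS_Task 5 = 20−12 = 8
LF_Task 4 = min(LS_Task 6=21, LS_Task 7=22) = 21; LS_Task 4 = 21−7 = 14
LF_Task 3 = min(LS_Task 9=20, LS_Task 10=33) = 20; LS_Task 3 = 20−10 = 10
LF_Task 2 = min(LS_Task 3=10, LS_Task 4=14, LS_Task 5=8) = 8; LS_Task 2 = 8−8 = 0
LF_Task 1 = min(LS_Task 3=10, LS_Task 4=14) = 10; LS_Task 1 = 10−8 = 2
Slack_Task 6 = LS_Task 6 − ES_Task 6 = 21 − 15 = 6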